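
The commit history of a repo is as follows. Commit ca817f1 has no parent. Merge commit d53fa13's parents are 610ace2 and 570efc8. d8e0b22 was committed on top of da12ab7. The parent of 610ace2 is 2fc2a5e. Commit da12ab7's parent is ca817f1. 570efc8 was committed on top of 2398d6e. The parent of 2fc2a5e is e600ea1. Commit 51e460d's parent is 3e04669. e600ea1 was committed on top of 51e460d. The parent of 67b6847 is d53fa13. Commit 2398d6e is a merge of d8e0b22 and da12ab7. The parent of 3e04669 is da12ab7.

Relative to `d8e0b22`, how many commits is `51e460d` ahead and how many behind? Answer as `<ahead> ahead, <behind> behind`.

2 ahead, 1 behind

Reachable from 51e460d: {3e04669, 51e460d, ca817f1, da12ab7}.
Reachable from d8e0b22: {ca817f1, d8e0b22, da12ab7}.
Only in 51e460d's history (ahead): {3e04669, 51e460d} — 2.
Only in d8e0b22's history (behind): {d8e0b22} — 1.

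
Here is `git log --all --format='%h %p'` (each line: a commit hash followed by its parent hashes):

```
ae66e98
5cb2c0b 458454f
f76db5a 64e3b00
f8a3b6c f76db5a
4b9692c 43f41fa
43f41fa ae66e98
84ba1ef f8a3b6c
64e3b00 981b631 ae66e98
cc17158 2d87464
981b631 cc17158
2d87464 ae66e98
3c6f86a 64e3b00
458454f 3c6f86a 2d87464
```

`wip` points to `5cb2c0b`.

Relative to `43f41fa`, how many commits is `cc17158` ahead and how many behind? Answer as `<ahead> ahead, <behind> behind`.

Reachable from cc17158: {2d87464, ae66e98, cc17158}.
Reachable from 43f41fa: {43f41fa, ae66e98}.
Only in cc17158's history (ahead): {2d87464, cc17158} — 2.
Only in 43f41fa's history (behind): {43f41fa} — 1.

2 ahead, 1 behind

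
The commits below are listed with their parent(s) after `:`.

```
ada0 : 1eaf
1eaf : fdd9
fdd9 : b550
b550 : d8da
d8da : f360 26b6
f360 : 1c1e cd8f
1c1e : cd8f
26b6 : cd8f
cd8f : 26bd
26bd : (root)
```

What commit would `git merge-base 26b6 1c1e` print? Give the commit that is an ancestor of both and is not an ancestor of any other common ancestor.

cd8f

Ancestors of 26b6: {26b6, 26bd, cd8f}.
Ancestors of 1c1e: {1c1e, 26bd, cd8f}.
Common ancestors: {26bd, cd8f}.
Among these, cd8f is not an ancestor of any other common ancestor — it is the merge base.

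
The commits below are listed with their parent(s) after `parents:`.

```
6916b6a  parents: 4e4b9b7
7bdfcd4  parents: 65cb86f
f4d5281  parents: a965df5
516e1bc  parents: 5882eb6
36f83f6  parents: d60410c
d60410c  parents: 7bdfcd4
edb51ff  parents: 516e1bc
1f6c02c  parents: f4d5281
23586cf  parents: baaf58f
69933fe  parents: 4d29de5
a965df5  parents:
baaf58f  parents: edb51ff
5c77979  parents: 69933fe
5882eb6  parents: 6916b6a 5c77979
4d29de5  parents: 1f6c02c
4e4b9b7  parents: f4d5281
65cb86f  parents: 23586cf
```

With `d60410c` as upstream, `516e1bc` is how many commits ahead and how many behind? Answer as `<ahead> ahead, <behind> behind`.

0 ahead, 6 behind

Reachable from 516e1bc: {1f6c02c, 4d29de5, 4e4b9b7, 516e1bc, 5882eb6, 5c77979, 6916b6a, 69933fe, a965df5, f4d5281}.
Reachable from d60410c: {1f6c02c, 23586cf, 4d29de5, 4e4b9b7, 516e1bc, 5882eb6, 5c77979, 65cb86f, 6916b6a, 69933fe, 7bdfcd4, a965df5, baaf58f, d60410c, edb51ff, f4d5281}.
Only in 516e1bc's history (ahead): {} — 0.
Only in d60410c's history (behind): {23586cf, 65cb86f, 7bdfcd4, baaf58f, d60410c, edb51ff} — 6.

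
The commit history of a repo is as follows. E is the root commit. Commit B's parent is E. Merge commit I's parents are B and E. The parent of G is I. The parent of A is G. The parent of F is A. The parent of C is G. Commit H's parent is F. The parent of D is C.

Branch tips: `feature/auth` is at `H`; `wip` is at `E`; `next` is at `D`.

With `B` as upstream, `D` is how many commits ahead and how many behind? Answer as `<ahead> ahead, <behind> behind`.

Reachable from D: {B, C, D, E, G, I}.
Reachable from B: {B, E}.
Only in D's history (ahead): {C, D, G, I} — 4.
Only in B's history (behind): {} — 0.

4 ahead, 0 behind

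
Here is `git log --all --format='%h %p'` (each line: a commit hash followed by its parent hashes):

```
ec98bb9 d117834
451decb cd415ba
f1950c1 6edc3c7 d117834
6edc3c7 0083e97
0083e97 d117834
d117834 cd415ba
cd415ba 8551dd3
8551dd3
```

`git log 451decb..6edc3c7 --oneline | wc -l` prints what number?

3

Reachable from 6edc3c7: {0083e97, 6edc3c7, 8551dd3, cd415ba, d117834}.
Reachable from 451decb: {451decb, 8551dd3, cd415ba}.
In 6edc3c7's history but not 451decb's: {0083e97, 6edc3c7, d117834} — 3 commits.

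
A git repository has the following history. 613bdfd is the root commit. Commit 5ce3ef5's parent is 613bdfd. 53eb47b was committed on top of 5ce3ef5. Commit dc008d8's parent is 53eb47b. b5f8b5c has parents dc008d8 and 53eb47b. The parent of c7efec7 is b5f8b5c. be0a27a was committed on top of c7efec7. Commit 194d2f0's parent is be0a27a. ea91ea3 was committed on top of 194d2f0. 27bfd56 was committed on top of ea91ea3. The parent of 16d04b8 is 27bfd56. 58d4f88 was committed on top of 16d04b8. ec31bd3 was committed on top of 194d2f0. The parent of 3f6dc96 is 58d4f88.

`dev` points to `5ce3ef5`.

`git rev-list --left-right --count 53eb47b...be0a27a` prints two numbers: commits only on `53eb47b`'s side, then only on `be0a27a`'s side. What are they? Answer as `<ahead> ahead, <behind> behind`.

0 ahead, 4 behind

Reachable from 53eb47b: {53eb47b, 5ce3ef5, 613bdfd}.
Reachable from be0a27a: {53eb47b, 5ce3ef5, 613bdfd, b5f8b5c, be0a27a, c7efec7, dc008d8}.
Only in 53eb47b's history (ahead): {} — 0.
Only in be0a27a's history (behind): {b5f8b5c, be0a27a, c7efec7, dc008d8} — 4.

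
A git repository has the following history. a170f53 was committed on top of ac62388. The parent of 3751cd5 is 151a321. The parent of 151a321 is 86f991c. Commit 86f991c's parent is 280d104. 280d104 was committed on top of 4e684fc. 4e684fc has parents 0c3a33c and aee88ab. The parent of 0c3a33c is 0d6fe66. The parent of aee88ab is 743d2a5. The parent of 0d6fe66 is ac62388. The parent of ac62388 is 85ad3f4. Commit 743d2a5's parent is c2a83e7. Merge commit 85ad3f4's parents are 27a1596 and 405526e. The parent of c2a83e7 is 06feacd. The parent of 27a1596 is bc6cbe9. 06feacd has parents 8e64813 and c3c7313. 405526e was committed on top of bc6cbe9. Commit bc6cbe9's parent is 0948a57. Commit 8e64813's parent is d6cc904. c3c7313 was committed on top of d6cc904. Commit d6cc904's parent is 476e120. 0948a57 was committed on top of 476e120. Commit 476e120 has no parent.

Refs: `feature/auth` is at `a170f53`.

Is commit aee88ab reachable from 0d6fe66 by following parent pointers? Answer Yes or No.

Ancestors of 0d6fe66: {0948a57, 0d6fe66, 27a1596, 405526e, 476e120, 85ad3f4, ac62388, bc6cbe9}.
aee88ab is not in that set, so it is not an ancestor of 0d6fe66.

No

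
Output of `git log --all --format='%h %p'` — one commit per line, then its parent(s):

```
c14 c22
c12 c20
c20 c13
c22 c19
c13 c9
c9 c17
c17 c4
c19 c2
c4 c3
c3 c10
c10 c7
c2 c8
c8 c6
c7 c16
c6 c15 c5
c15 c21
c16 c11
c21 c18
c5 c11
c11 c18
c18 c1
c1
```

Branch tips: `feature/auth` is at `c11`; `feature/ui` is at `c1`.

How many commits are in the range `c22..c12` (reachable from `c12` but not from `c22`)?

Reachable from c12: {c1, c10, c11, c12, c13, c16, c17, c18, c20, c3, c4, c7, c9}.
Reachable from c22: {c1, c11, c15, c18, c19, c2, c21, c22, c5, c6, c8}.
In c12's history but not c22's: {c10, c12, c13, c16, c17, c20, c3, c4, c7, c9} — 10 commits.

10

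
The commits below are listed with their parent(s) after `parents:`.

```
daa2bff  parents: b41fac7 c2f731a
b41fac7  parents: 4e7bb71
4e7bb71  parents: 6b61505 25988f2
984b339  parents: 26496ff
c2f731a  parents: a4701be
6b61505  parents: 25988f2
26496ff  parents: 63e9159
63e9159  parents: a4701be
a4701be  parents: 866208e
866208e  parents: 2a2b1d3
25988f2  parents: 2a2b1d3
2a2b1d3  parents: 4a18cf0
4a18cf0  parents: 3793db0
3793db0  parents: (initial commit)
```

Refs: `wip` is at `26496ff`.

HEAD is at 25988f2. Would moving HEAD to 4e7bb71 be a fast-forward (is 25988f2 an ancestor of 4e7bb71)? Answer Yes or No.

A fast-forward from 25988f2 to 4e7bb71 is possible iff 25988f2 is an ancestor of 4e7bb71.
Ancestors of 4e7bb71: {25988f2, 2a2b1d3, 3793db0, 4a18cf0, 4e7bb71, 6b61505}.
25988f2 is among them, so fast-forward is possible.

Yes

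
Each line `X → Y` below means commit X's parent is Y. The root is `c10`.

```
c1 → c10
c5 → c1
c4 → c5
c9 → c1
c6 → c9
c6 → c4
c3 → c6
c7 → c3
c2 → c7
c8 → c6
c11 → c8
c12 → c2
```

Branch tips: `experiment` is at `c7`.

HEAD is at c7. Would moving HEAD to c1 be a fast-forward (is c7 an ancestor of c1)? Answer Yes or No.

A fast-forward from c7 to c1 is possible iff c7 is an ancestor of c1.
Ancestors of c1: {c1, c10}.
c7 is not among them, so fast-forward is not possible.

No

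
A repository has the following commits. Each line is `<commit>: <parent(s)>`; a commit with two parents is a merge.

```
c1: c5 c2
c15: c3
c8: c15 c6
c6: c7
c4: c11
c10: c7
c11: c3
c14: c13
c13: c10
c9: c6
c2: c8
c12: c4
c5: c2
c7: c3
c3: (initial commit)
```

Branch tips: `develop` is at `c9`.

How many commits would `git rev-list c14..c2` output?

4

Reachable from c2: {c15, c2, c3, c6, c7, c8}.
Reachable from c14: {c10, c13, c14, c3, c7}.
In c2's history but not c14's: {c15, c2, c6, c8} — 4 commits.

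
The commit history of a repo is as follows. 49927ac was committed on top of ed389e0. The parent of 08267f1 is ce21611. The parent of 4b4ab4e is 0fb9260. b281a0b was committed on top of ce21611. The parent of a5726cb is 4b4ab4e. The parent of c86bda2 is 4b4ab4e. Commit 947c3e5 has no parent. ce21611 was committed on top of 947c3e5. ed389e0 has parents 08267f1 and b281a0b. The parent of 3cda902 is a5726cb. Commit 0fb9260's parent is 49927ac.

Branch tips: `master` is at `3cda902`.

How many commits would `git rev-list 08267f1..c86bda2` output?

6

Reachable from c86bda2: {08267f1, 0fb9260, 49927ac, 4b4ab4e, 947c3e5, b281a0b, c86bda2, ce21611, ed389e0}.
Reachable from 08267f1: {08267f1, 947c3e5, ce21611}.
In c86bda2's history but not 08267f1's: {0fb9260, 49927ac, 4b4ab4e, b281a0b, c86bda2, ed389e0} — 6 commits.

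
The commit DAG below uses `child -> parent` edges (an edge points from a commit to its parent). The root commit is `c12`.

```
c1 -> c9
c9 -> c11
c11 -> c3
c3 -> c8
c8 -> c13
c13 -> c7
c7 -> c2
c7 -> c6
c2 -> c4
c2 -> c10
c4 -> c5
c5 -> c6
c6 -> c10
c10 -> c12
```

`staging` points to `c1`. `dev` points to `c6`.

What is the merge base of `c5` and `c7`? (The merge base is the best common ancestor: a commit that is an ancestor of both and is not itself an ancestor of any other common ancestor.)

c5

Ancestors of c5: {c10, c12, c5, c6}.
Ancestors of c7: {c10, c12, c2, c4, c5, c6, c7}.
Common ancestors: {c10, c12, c5, c6}.
Among these, c5 is not an ancestor of any other common ancestor — it is the merge base.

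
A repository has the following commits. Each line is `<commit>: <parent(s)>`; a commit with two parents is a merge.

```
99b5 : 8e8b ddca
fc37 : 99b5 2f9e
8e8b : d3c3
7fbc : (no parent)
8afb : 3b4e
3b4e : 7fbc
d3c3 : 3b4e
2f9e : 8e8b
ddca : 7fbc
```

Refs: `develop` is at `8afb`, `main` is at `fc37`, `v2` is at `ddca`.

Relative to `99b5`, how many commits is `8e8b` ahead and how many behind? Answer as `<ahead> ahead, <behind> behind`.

0 ahead, 2 behind

Reachable from 8e8b: {3b4e, 7fbc, 8e8b, d3c3}.
Reachable from 99b5: {3b4e, 7fbc, 8e8b, 99b5, d3c3, ddca}.
Only in 8e8b's history (ahead): {} — 0.
Only in 99b5's history (behind): {99b5, ddca} — 2.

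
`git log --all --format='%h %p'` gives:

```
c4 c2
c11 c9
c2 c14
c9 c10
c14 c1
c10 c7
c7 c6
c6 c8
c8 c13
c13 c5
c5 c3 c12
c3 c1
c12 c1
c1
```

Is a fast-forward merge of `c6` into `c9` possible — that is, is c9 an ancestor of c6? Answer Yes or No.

No

A fast-forward from c9 to c6 is possible iff c9 is an ancestor of c6.
Ancestors of c6: {c1, c12, c13, c3, c5, c6, c8}.
c9 is not among them, so fast-forward is not possible.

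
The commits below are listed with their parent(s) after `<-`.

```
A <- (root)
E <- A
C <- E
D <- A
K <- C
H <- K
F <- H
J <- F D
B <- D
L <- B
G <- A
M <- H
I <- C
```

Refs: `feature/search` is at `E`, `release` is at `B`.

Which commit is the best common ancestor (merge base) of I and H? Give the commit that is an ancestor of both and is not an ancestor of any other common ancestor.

Ancestors of I: {A, C, E, I}.
Ancestors of H: {A, C, E, H, K}.
Common ancestors: {A, C, E}.
Among these, C is not an ancestor of any other common ancestor — it is the merge base.

C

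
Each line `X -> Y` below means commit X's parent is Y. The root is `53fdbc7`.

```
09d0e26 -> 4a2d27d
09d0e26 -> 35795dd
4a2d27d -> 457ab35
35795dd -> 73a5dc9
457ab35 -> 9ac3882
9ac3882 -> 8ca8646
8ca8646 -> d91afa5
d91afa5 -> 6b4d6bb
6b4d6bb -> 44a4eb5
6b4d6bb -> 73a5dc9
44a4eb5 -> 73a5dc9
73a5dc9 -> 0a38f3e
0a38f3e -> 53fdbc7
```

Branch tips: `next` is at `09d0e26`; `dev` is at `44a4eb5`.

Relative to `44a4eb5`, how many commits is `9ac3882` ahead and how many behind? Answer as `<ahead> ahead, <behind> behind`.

Reachable from 9ac3882: {0a38f3e, 44a4eb5, 53fdbc7, 6b4d6bb, 73a5dc9, 8ca8646, 9ac3882, d91afa5}.
Reachable from 44a4eb5: {0a38f3e, 44a4eb5, 53fdbc7, 73a5dc9}.
Only in 9ac3882's history (ahead): {6b4d6bb, 8ca8646, 9ac3882, d91afa5} — 4.
Only in 44a4eb5's history (behind): {} — 0.

4 ahead, 0 behind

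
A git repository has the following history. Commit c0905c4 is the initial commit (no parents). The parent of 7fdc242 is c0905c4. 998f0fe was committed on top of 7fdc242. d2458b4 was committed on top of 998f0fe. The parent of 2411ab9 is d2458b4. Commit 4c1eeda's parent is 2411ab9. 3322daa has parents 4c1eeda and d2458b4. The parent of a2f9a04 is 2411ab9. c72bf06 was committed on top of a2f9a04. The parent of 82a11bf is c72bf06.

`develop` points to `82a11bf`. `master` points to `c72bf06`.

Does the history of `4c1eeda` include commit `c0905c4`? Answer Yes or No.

Yes

Ancestors of 4c1eeda (commits reachable by following parents): {2411ab9, 4c1eeda, 7fdc242, 998f0fe, c0905c4, d2458b4}.
c0905c4 is in that set, so it is an ancestor of 4c1eeda.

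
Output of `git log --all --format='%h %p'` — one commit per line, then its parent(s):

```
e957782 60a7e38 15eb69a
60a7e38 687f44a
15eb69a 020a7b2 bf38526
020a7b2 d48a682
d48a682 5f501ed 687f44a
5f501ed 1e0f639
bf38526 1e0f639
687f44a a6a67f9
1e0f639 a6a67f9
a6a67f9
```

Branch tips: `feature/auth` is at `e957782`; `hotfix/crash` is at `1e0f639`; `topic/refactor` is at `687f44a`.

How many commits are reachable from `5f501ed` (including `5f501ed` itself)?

Walking parent pointers from 5f501ed: reachable set = {1e0f639, 5f501ed, a6a67f9}.
That is 3 commits.

3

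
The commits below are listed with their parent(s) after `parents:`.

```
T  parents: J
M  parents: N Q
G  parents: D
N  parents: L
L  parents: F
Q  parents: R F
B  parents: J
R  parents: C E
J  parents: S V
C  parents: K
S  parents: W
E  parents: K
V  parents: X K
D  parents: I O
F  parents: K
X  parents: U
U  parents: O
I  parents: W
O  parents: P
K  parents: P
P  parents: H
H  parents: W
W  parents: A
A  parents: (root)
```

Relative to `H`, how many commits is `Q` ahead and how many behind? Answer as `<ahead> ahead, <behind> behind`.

7 ahead, 0 behind

Reachable from Q: {A, C, E, F, H, K, P, Q, R, W}.
Reachable from H: {A, H, W}.
Only in Q's history (ahead): {C, E, F, K, P, Q, R} — 7.
Only in H's history (behind): {} — 0.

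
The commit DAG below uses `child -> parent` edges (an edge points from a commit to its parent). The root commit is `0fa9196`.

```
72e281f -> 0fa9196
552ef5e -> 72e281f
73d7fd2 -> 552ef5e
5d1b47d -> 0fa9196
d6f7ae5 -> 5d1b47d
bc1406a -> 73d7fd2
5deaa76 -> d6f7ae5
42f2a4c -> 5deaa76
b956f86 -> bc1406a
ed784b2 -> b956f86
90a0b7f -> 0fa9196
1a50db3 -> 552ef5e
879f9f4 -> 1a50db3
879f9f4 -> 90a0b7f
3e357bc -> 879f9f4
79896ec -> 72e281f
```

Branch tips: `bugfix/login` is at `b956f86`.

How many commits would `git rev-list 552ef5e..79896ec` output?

Reachable from 79896ec: {0fa9196, 72e281f, 79896ec}.
Reachable from 552ef5e: {0fa9196, 552ef5e, 72e281f}.
In 79896ec's history but not 552ef5e's: {79896ec} — 1 commit.

1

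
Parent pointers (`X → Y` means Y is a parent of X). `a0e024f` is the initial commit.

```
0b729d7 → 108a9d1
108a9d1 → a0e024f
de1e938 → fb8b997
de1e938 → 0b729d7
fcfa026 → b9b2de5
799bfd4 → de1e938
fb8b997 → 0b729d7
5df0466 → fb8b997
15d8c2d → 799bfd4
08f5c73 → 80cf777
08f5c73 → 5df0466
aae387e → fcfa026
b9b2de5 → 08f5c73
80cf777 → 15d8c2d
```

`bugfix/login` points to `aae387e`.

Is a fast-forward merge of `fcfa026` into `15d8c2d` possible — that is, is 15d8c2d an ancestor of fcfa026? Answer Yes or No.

Yes

A fast-forward from 15d8c2d to fcfa026 is possible iff 15d8c2d is an ancestor of fcfa026.
Ancestors of fcfa026: {08f5c73, 0b729d7, 108a9d1, 15d8c2d, 5df0466, 799bfd4, 80cf777, a0e024f, b9b2de5, de1e938, fb8b997, fcfa026}.
15d8c2d is among them, so fast-forward is possible.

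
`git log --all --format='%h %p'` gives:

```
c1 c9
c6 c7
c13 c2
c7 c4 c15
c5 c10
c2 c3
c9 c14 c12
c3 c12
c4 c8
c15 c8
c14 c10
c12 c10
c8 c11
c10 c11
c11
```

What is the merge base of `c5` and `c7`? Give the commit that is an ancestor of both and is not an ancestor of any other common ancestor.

c11

Ancestors of c5: {c10, c11, c5}.
Ancestors of c7: {c11, c15, c4, c7, c8}.
Common ancestors: {c11}.
The only common ancestor is c11, so it is the merge base.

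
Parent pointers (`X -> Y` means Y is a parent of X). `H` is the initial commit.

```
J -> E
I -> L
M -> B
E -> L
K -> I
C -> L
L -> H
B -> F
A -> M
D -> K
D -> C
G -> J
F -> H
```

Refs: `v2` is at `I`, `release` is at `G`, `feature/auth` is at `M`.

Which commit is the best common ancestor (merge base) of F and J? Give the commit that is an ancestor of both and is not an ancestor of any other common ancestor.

Ancestors of F: {F, H}.
Ancestors of J: {E, H, J, L}.
Common ancestors: {H}.
The only common ancestor is H, so it is the merge base.

H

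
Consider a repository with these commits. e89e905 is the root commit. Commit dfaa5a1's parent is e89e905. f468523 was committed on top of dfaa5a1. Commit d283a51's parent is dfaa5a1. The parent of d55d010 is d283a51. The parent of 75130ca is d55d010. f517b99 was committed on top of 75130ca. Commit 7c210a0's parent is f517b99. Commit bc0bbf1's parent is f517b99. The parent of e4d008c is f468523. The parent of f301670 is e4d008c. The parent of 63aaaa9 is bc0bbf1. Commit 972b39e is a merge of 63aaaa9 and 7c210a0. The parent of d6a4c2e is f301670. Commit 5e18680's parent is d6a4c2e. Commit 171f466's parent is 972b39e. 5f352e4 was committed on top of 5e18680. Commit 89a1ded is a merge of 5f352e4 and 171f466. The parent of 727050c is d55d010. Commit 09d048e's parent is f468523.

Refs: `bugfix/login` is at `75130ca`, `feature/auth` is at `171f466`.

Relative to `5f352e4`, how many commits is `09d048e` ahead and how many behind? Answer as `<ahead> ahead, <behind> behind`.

Reachable from 09d048e: {09d048e, dfaa5a1, e89e905, f468523}.
Reachable from 5f352e4: {5e18680, 5f352e4, d6a4c2e, dfaa5a1, e4d008c, e89e905, f301670, f468523}.
Only in 09d048e's history (ahead): {09d048e} — 1.
Only in 5f352e4's history (behind): {5e18680, 5f352e4, d6a4c2e, e4d008c, f301670} — 5.

1 ahead, 5 behind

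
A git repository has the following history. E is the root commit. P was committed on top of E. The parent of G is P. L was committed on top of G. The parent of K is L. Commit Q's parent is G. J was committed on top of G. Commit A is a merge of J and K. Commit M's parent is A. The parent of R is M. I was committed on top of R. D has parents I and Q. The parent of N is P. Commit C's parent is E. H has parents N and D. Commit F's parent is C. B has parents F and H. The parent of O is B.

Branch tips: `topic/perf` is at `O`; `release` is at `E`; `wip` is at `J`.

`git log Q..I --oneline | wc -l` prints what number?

Reachable from I: {A, E, G, I, J, K, L, M, P, R}.
Reachable from Q: {E, G, P, Q}.
In I's history but not Q's: {A, I, J, K, L, M, R} — 7 commits.

7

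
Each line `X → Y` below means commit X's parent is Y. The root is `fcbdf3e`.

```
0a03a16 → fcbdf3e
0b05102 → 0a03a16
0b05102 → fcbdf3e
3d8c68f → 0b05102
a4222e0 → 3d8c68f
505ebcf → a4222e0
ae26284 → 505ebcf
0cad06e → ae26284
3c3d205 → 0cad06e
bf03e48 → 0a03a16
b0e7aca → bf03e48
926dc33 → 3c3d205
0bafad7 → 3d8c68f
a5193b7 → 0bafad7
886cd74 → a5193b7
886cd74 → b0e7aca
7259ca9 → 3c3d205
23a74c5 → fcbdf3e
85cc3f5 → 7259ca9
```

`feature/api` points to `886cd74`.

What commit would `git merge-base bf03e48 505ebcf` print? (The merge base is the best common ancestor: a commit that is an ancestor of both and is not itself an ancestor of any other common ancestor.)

Ancestors of bf03e48: {0a03a16, bf03e48, fcbdf3e}.
Ancestors of 505ebcf: {0a03a16, 0b05102, 3d8c68f, 505ebcf, a4222e0, fcbdf3e}.
Common ancestors: {0a03a16, fcbdf3e}.
Among these, 0a03a16 is not an ancestor of any other common ancestor — it is the merge base.

0a03a16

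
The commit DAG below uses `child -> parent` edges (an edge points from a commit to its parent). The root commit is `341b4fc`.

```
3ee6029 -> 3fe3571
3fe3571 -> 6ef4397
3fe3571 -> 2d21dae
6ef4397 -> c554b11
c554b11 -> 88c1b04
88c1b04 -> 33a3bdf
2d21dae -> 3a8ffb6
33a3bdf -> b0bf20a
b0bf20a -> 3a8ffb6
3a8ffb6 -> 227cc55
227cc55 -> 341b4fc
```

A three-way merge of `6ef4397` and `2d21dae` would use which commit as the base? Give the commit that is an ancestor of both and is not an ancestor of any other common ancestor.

Ancestors of 6ef4397: {227cc55, 33a3bdf, 341b4fc, 3a8ffb6, 6ef4397, 88c1b04, b0bf20a, c554b11}.
Ancestors of 2d21dae: {227cc55, 2d21dae, 341b4fc, 3a8ffb6}.
Common ancestors: {227cc55, 341b4fc, 3a8ffb6}.
Among these, 3a8ffb6 is not an ancestor of any other common ancestor — it is the merge base.

3a8ffb6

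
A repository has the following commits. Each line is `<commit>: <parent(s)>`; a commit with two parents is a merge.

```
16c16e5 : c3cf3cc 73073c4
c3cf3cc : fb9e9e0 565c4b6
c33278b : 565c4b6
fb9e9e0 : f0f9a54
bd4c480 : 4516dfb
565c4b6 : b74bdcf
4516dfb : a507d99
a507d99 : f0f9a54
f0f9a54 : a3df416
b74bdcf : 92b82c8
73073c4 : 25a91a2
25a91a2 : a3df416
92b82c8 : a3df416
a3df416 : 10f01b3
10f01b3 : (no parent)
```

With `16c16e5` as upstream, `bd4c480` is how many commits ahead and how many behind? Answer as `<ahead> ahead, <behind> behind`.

3 ahead, 8 behind

Reachable from bd4c480: {10f01b3, 4516dfb, a3df416, a507d99, bd4c480, f0f9a54}.
Reachable from 16c16e5: {10f01b3, 16c16e5, 25a91a2, 565c4b6, 73073c4, 92b82c8, a3df416, b74bdcf, c3cf3cc, f0f9a54, fb9e9e0}.
Only in bd4c480's history (ahead): {4516dfb, a507d99, bd4c480} — 3.
Only in 16c16e5's history (behind): {16c16e5, 25a91a2, 565c4b6, 73073c4, 92b82c8, b74bdcf, c3cf3cc, fb9e9e0} — 8.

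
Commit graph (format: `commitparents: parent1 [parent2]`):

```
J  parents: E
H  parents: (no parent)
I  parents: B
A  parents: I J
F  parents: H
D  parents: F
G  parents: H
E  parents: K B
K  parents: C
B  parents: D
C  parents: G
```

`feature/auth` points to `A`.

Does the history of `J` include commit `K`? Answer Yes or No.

Yes

Ancestors of J (commits reachable by following parents): {B, C, D, E, F, G, H, J, K}.
K is in that set, so it is an ancestor of J.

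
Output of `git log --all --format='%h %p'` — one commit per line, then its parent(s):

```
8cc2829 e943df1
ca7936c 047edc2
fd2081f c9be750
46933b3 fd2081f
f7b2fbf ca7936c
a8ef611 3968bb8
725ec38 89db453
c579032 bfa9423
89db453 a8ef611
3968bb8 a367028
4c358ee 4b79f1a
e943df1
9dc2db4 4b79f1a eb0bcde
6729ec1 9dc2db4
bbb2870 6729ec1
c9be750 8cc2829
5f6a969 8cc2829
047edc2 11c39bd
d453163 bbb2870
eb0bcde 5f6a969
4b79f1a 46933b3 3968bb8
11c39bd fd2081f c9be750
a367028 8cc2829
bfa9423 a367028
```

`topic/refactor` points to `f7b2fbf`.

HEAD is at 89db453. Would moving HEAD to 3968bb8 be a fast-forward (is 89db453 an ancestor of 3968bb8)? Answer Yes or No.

A fast-forward from 89db453 to 3968bb8 is possible iff 89db453 is an ancestor of 3968bb8.
Ancestors of 3968bb8: {3968bb8, 8cc2829, a367028, e943df1}.
89db453 is not among them, so fast-forward is not possible.

No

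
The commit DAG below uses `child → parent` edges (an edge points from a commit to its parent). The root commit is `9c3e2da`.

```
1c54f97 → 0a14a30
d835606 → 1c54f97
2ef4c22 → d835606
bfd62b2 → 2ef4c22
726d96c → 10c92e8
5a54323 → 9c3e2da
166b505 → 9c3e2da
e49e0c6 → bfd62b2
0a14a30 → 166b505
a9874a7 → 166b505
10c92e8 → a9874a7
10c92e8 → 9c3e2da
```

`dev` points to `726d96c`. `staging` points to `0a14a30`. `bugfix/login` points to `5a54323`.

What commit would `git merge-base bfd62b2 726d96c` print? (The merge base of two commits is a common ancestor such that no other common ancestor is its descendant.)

Ancestors of bfd62b2: {0a14a30, 166b505, 1c54f97, 2ef4c22, 9c3e2da, bfd62b2, d835606}.
Ancestors of 726d96c: {10c92e8, 166b505, 726d96c, 9c3e2da, a9874a7}.
Common ancestors: {166b505, 9c3e2da}.
Among these, 166b505 is not an ancestor of any other common ancestor — it is the merge base.

166b505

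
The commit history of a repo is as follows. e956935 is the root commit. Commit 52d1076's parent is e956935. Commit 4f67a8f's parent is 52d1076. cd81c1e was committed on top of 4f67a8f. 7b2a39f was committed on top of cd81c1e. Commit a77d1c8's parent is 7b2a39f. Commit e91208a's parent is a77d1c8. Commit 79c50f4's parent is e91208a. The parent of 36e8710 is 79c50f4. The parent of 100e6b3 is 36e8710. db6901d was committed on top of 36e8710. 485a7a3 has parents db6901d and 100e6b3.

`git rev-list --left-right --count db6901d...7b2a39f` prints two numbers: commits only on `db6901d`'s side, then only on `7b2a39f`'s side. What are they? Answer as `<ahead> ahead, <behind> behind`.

Reachable from db6901d: {36e8710, 4f67a8f, 52d1076, 79c50f4, 7b2a39f, a77d1c8, cd81c1e, db6901d, e91208a, e956935}.
Reachable from 7b2a39f: {4f67a8f, 52d1076, 7b2a39f, cd81c1e, e956935}.
Only in db6901d's history (ahead): {36e8710, 79c50f4, a77d1c8, db6901d, e91208a} — 5.
Only in 7b2a39f's history (behind): {} — 0.

5 ahead, 0 behind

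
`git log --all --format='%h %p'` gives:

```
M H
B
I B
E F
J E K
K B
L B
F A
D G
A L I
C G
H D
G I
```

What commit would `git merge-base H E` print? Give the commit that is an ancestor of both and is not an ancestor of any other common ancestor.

Ancestors of H: {B, D, G, H, I}.
Ancestors of E: {A, B, E, F, I, L}.
Common ancestors: {B, I}.
Among these, I is not an ancestor of any other common ancestor — it is the merge base.

I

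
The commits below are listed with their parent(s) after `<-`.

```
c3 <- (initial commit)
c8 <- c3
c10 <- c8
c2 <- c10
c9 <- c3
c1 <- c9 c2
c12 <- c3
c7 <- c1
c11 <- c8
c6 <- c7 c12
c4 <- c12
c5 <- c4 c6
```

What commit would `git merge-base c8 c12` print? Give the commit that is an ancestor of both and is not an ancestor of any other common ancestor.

c3

Ancestors of c8: {c3, c8}.
Ancestors of c12: {c12, c3}.
Common ancestors: {c3}.
The only common ancestor is c3, so it is the merge base.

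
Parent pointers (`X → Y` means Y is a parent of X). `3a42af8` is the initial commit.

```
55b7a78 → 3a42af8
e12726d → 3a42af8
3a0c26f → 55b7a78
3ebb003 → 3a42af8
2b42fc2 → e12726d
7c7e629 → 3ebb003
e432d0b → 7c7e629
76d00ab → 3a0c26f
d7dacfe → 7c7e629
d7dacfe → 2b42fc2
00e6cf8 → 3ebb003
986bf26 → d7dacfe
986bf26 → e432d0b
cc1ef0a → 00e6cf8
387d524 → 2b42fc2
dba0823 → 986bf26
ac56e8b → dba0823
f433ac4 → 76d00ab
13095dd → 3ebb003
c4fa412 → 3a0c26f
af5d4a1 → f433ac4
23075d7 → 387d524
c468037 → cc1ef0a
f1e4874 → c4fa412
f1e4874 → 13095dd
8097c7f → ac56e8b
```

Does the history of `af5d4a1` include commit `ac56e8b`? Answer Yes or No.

No

Ancestors of af5d4a1: {3a0c26f, 3a42af8, 55b7a78, 76d00ab, af5d4a1, f433ac4}.
ac56e8b is not in that set, so it is not an ancestor of af5d4a1.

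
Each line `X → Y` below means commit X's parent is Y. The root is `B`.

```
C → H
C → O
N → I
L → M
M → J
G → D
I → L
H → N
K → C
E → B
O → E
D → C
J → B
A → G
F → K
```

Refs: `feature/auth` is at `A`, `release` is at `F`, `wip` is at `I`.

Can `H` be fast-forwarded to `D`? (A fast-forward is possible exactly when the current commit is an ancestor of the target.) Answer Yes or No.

Yes

A fast-forward from H to D is possible iff H is an ancestor of D.
Ancestors of D: {B, C, D, E, H, I, J, L, M, N, O}.
H is among them, so fast-forward is possible.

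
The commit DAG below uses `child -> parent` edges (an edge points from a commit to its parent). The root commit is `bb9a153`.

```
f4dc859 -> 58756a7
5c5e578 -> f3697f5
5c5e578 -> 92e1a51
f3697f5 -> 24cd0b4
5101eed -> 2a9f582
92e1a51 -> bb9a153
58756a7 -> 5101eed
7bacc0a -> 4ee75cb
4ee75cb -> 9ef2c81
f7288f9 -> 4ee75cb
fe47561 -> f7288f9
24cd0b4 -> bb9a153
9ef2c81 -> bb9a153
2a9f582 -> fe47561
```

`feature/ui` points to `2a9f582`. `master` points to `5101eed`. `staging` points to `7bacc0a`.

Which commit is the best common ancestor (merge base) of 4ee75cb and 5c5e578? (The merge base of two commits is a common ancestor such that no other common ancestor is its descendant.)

Ancestors of 4ee75cb: {4ee75cb, 9ef2c81, bb9a153}.
Ancestors of 5c5e578: {24cd0b4, 5c5e578, 92e1a51, bb9a153, f3697f5}.
Common ancestors: {bb9a153}.
The only common ancestor is bb9a153, so it is the merge base.

bb9a153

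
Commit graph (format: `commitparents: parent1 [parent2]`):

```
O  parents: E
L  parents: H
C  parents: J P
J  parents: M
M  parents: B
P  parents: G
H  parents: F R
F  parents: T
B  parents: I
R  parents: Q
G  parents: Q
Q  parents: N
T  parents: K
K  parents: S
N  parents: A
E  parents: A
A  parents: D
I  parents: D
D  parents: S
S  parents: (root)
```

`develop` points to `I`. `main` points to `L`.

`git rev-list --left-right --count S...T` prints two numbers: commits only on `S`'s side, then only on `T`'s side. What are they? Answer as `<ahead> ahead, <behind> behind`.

0 ahead, 2 behind

Reachable from S: {S}.
Reachable from T: {K, S, T}.
Only in S's history (ahead): {} — 0.
Only in T's history (behind): {K, T} — 2.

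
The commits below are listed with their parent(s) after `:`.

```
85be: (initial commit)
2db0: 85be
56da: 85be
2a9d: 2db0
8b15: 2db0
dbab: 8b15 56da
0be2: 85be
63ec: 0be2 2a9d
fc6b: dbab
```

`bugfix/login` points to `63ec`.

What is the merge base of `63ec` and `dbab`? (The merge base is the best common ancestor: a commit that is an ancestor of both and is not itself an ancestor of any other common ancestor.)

2db0

Ancestors of 63ec: {0be2, 2a9d, 2db0, 63ec, 85be}.
Ancestors of dbab: {2db0, 56da, 85be, 8b15, dbab}.
Common ancestors: {2db0, 85be}.
Among these, 2db0 is not an ancestor of any other common ancestor — it is the merge base.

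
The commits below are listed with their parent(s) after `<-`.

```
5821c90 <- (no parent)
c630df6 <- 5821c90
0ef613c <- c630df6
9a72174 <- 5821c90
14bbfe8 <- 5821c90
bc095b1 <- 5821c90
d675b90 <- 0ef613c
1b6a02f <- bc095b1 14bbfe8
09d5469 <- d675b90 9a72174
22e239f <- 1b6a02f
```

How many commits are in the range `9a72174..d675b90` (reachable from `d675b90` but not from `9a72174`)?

3

Reachable from d675b90: {0ef613c, 5821c90, c630df6, d675b90}.
Reachable from 9a72174: {5821c90, 9a72174}.
In d675b90's history but not 9a72174's: {0ef613c, c630df6, d675b90} — 3 commits.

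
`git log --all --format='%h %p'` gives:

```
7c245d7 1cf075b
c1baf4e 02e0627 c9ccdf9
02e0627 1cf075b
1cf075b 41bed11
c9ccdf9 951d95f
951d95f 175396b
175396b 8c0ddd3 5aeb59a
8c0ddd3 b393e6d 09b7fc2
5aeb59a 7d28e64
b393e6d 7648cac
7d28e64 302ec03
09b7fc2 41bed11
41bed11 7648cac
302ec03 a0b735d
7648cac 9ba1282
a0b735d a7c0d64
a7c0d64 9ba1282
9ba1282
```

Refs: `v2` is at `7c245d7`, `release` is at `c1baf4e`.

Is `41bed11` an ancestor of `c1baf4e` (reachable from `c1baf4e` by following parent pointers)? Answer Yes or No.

Ancestors of c1baf4e (commits reachable by following parents): {02e0627, 09b7fc2, 175396b, 1cf075b, 302ec03, 41bed11, 5aeb59a, 7648cac, 7d28e64, 8c0ddd3, 951d95f, 9ba1282, a0b735d, a7c0d64, b393e6d, c1baf4e, c9ccdf9}.
41bed11 is in that set, so it is an ancestor of c1baf4e.

Yes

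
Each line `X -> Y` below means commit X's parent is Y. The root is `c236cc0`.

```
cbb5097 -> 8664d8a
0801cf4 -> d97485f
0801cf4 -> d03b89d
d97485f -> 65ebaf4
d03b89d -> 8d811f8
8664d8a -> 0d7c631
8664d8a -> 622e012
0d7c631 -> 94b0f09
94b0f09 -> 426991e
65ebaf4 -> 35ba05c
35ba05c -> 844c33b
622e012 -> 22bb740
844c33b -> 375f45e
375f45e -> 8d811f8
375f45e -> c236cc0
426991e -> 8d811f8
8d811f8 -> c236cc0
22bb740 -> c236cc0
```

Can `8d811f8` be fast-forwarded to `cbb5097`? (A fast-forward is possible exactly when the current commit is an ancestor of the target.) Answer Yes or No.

A fast-forward from 8d811f8 to cbb5097 is possible iff 8d811f8 is an ancestor of cbb5097.
Ancestors of cbb5097: {0d7c631, 22bb740, 426991e, 622e012, 8664d8a, 8d811f8, 94b0f09, c236cc0, cbb5097}.
8d811f8 is among them, so fast-forward is possible.

Yes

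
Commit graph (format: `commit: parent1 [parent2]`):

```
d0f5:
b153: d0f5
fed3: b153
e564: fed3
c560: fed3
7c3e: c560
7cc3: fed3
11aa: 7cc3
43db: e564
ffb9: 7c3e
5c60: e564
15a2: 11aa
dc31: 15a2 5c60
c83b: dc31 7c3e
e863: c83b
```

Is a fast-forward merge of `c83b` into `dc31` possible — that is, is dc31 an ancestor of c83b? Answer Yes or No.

A fast-forward from dc31 to c83b is possible iff dc31 is an ancestor of c83b.
Ancestors of c83b: {11aa, 15a2, 5c60, 7c3e, 7cc3, b153, c560, c83b, d0f5, dc31, e564, fed3}.
dc31 is among them, so fast-forward is possible.

Yes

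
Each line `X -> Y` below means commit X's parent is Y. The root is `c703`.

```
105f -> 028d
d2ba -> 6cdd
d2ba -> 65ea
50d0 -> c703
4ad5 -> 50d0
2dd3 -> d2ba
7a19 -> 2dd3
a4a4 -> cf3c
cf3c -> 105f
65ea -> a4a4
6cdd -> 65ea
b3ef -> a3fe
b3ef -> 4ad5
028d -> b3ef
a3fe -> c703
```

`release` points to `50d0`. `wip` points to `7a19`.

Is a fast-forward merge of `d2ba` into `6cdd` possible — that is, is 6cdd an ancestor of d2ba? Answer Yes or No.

Yes

A fast-forward from 6cdd to d2ba is possible iff 6cdd is an ancestor of d2ba.
Ancestors of d2ba: {028d, 105f, 4ad5, 50d0, 65ea, 6cdd, a3fe, a4a4, b3ef, c703, cf3c, d2ba}.
6cdd is among them, so fast-forward is possible.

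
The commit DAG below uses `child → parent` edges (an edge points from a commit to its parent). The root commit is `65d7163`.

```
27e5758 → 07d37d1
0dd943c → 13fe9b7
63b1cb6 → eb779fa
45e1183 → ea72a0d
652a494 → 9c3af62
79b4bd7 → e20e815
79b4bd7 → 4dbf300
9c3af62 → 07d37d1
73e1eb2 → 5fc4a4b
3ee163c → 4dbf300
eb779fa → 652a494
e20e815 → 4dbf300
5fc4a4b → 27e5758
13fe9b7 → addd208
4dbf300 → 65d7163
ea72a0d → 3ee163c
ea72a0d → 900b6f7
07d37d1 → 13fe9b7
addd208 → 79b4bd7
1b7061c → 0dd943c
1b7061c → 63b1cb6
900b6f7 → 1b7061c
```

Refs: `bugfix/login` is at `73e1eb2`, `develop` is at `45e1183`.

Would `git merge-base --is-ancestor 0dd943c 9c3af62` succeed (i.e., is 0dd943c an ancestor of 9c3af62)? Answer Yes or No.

Ancestors of 9c3af62: {07d37d1, 13fe9b7, 4dbf300, 65d7163, 79b4bd7, 9c3af62, addd208, e20e815}.
0dd943c is not in that set, so it is not an ancestor of 9c3af62.

No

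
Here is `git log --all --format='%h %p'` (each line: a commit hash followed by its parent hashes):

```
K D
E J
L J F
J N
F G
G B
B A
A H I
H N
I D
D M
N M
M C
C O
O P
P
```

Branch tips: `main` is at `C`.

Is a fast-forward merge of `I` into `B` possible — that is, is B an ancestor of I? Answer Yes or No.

No

A fast-forward from B to I is possible iff B is an ancestor of I.
Ancestors of I: {C, D, I, M, O, P}.
B is not among them, so fast-forward is not possible.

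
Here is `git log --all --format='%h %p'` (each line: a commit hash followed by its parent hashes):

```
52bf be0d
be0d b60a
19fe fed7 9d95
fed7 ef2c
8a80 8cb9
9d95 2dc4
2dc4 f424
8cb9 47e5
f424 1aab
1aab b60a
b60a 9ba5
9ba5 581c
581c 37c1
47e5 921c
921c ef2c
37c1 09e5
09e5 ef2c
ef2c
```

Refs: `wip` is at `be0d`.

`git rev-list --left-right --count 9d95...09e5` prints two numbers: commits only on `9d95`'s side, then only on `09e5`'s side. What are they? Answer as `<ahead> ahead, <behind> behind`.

8 ahead, 0 behind

Reachable from 9d95: {09e5, 1aab, 2dc4, 37c1, 581c, 9ba5, 9d95, b60a, ef2c, f424}.
Reachable from 09e5: {09e5, ef2c}.
Only in 9d95's history (ahead): {1aab, 2dc4, 37c1, 581c, 9ba5, 9d95, b60a, f424} — 8.
Only in 09e5's history (behind): {} — 0.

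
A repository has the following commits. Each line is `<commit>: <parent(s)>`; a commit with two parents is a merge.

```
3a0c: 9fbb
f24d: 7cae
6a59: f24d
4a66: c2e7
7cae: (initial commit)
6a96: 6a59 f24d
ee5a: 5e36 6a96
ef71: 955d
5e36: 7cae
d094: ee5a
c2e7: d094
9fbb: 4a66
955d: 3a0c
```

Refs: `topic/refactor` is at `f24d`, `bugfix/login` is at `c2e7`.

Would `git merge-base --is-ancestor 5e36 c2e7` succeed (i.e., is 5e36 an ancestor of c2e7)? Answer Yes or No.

Ancestors of c2e7 (commits reachable by following parents): {5e36, 6a59, 6a96, 7cae, c2e7, d094, ee5a, f24d}.
5e36 is in that set, so it is an ancestor of c2e7.

Yes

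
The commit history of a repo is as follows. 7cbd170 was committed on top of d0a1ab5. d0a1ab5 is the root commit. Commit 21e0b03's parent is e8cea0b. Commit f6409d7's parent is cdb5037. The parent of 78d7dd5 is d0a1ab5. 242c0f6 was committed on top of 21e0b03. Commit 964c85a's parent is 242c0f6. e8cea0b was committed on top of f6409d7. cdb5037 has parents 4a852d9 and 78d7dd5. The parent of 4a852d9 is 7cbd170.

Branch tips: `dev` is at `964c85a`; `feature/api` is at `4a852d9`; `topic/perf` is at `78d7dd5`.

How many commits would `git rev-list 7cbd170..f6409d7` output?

Reachable from f6409d7: {4a852d9, 78d7dd5, 7cbd170, cdb5037, d0a1ab5, f6409d7}.
Reachable from 7cbd170: {7cbd170, d0a1ab5}.
In f6409d7's history but not 7cbd170's: {4a852d9, 78d7dd5, cdb5037, f6409d7} — 4 commits.

4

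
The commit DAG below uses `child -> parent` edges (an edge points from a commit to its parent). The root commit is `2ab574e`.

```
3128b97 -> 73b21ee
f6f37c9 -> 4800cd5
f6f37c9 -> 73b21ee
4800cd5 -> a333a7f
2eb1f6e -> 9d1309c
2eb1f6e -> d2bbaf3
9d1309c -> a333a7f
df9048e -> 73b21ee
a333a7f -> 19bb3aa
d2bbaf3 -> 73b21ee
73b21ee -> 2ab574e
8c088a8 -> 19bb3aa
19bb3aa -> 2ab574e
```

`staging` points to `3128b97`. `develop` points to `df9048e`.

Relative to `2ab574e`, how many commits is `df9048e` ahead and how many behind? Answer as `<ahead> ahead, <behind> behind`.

Reachable from df9048e: {2ab574e, 73b21ee, df9048e}.
Reachable from 2ab574e: {2ab574e}.
Only in df9048e's history (ahead): {73b21ee, df9048e} — 2.
Only in 2ab574e's history (behind): {} — 0.

2 ahead, 0 behind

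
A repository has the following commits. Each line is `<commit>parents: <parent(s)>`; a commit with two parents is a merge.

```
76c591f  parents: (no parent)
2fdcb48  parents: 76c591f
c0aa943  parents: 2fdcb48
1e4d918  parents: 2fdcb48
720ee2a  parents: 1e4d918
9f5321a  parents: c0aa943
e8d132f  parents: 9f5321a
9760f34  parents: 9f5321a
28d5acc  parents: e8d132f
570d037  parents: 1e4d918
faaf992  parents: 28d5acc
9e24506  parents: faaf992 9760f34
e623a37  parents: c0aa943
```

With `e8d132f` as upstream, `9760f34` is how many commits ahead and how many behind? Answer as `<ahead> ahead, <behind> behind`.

1 ahead, 1 behind

Reachable from 9760f34: {2fdcb48, 76c591f, 9760f34, 9f5321a, c0aa943}.
Reachable from e8d132f: {2fdcb48, 76c591f, 9f5321a, c0aa943, e8d132f}.
Only in 9760f34's history (ahead): {9760f34} — 1.
Only in e8d132f's history (behind): {e8d132f} — 1.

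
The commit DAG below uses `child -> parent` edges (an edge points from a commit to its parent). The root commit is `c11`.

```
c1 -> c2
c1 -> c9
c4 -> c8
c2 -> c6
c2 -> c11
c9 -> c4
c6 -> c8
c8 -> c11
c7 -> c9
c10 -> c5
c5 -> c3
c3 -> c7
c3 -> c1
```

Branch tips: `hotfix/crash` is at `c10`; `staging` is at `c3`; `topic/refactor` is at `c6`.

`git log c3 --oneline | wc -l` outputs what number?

9

Walking parent pointers from c3: reachable set = {c1, c11, c2, c3, c4, c6, c7, c8, c9}.
That is 9 commits.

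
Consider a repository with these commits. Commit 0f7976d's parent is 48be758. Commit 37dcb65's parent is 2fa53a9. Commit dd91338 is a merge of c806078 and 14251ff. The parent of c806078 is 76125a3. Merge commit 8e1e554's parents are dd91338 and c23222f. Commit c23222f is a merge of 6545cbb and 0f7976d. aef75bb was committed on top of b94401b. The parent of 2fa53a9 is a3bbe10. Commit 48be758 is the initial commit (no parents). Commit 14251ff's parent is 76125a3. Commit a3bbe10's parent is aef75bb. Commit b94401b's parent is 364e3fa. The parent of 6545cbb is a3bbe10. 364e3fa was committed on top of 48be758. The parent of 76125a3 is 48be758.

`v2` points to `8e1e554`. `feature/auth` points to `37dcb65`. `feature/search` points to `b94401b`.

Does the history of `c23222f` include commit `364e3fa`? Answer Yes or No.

Yes

Ancestors of c23222f (commits reachable by following parents): {0f7976d, 364e3fa, 48be758, 6545cbb, a3bbe10, aef75bb, b94401b, c23222f}.
364e3fa is in that set, so it is an ancestor of c23222f.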